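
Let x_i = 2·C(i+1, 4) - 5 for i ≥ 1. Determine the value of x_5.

C(6, 4) = 15, so x_5 = 25.

25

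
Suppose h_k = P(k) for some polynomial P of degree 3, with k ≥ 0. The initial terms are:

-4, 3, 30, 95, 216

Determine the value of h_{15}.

10391

1st diffs: 7, 27, 65, 121.
2nd diffs: 20, 38, 56.
3rd diffs: 18, 18 (constant).
Newton forward-difference form: h_k = -4 + 7·C(k,1) + 20·C(k,2) + 18·C(k,3).
At k = 15: k = 15, so h_{15} = -4 + 105 + 2100 + 8190 = 10391.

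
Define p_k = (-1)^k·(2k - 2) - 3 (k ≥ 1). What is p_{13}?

(-1)^13 = -1; 2k - 2 at k=13 is 24; so p_{13} = -27.

-27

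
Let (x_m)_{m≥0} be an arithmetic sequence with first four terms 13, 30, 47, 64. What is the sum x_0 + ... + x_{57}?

28855

Common difference d = 17.
x_m = 13 + (m - 0)·17.
x_{57} = 982; S = 58·(13 + 982)/2 = 28855.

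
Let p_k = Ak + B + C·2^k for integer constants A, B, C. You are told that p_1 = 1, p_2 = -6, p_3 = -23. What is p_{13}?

-40913

The three given values yield: A + B + 2C = 1; 2A + B + 4C = -6; 3A + B + 8C = -23.
Subtracting the first from the second: A + 2C = -7.
Subtracting the second from the third: A + 4C = -17.
Solving: C = -5, A = 3, then B = 8.
So p_k = 3·k + 8 + (-5)·2^k; at k=13 this is -40913.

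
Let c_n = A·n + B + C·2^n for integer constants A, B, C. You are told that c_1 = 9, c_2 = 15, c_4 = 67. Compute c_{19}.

2621367

Write the equations: A + B + 2C = 9; 2A + B + 4C = 15; 4A + B + 16C = 67.
Subtracting the first from the second: A + 2C = 6.
Subtracting the second from the third: 2A + 12C = 52.
Solving: C = 5, A = -4, then B = 3.
So c_n = -4·n + 3 + 5·2^n; at n=19 this is 2621367.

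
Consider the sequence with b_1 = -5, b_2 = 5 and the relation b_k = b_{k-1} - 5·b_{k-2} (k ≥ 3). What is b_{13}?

48155

Step forward from the initial values:
b_3 = 30; b_4 = 5; b_5 = -145; …; b_{10} = -8395; b_{11} = -1545; b_{12} = 40430; b_{13} = 48155.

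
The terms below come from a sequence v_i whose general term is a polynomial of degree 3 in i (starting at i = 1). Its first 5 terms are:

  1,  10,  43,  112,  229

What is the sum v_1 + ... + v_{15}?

1st diffs: 9, 33, 69, 117.
2nd diffs: 24, 36, 48.
3rd diffs: 12, 12 (constant).
So v_i = 2i^3 - 5i + 4.
Continuing: …, 406, 655, 988, 1417, …, v_{15} = 6679.
Summing i = 1..15 (15 terms) gives 28260.

28260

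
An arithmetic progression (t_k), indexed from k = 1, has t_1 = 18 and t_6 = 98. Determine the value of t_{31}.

Common difference d = (98 - 18) / (6 - 1) = 16.
t_k = 18 + (k - 1)·16.
t_{31} = 18 + 30·16 = 498.

498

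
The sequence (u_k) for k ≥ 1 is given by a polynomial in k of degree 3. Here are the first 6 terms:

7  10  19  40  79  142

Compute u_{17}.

1st diffs: 3, 9, 21, 39, 63.
2nd diffs: 6, 12, 18, 24.
3rd diffs: 6, 6, 6 (constant).
So u_k = k^3 - 3k^2 + 5k + 4.
Evaluating at k = 17 gives u_{17} = 4135.

4135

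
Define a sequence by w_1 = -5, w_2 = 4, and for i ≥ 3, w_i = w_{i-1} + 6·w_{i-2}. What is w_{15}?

Applying the relation repeatedly:
w_3 = -26;  w_4 = -2;  w_5 = -158;  …;  w_{12} = -204794;  w_{13} = -653294;  w_{14} = -1882058;  w_{15} = -5801822.
(Characteristic roots are 3 and -2.)

-5801822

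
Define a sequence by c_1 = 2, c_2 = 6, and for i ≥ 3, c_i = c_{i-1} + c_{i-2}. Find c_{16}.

4414

Step forward from the initial values:
c_3 = 8  c_4 = 14  c_5 = 22  …  c_{13} = 1042  c_{14} = 1686  c_{15} = 2728  c_{16} = 4414.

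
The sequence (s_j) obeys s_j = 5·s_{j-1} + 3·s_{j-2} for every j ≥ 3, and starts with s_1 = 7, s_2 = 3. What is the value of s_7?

32319

Applying the relation repeatedly:
s_3 = 36; s_4 = 189; s_5 = 1053; s_6 = 5832; s_7 = 32319.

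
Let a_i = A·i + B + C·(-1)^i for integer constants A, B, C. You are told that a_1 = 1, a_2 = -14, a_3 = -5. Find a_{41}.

-119

Write the equations: A + B - C = 1; 2A + B + C = -14; 3A + B - C = -5.
Subtracting the first from the second: A + 2C = -15.
Subtracting the second from the third: A - 2C = 9.
Solving: C = -6, A = -3, then B = -2.
Hence a_{41} = -3·41 + (-2) + (-6)·(-1) = -119.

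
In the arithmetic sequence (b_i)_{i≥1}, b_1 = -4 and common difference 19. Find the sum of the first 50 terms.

b_i = -4 + (i - 1)·19.
b_{50} = 927; S = 50·(-4 + 927)/2 = 23075.

23075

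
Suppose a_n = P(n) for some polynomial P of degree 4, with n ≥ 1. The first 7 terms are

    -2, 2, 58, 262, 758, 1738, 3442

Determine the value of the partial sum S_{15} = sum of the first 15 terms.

1st diffs: 4, 56, 204, 496, 980, 1704.
2nd diffs: 52, 148, 292, 484, 724.
3rd diffs: 96, 144, 192, 240.
4th diffs: 48, 48, 48 (constant).
Newton forward-difference form: a_n = -2 + 4·C(n-1,1) + 52·C(n-1,2) + 96·C(n-1,3) + 48·C(n-1,4).
Continuing: …, 6158, 10222, 16018, 23978, …, a_{15} = 87778.
Summing n = 1..15 (15 terms) gives 299234.

299234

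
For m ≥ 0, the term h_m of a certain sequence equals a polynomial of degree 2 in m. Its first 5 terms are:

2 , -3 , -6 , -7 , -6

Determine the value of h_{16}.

1st diffs: -5, -3, -1, 1.
2nd diffs: 2, 2, 2 (constant).
Newton forward-difference form: h_m = 2 + (-5)·C(m,1) + 2·C(m,2).
At m = 16: m = 16, so h_{16} = 2 - 80 + 240 = 162.

162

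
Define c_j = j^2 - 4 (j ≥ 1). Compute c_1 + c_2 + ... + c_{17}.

1717

Over j = 1..17: Σj = 153, Σj² = 1785.
Total = (1)·1785 + (-4)·17 = 1717.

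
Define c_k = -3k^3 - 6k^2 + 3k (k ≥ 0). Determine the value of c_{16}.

-13776

c_{16} = -3·16^3 - 6·16^2 + 3·16 = -13776.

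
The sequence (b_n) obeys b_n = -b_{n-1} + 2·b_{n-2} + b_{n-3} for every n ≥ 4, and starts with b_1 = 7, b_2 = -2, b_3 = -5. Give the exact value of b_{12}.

Iterate the recurrence:
b_4 = 8; b_5 = -20; b_6 = 31; b_7 = -63; b_8 = 105; b_9 = -200; b_{10} = 347; b_{11} = -642; b_{12} = 1136.

1136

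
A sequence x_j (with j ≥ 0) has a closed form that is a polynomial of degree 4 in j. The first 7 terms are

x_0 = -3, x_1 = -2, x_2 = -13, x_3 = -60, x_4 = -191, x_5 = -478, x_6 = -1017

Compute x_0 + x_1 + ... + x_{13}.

-76391

1st diffs: 1, -11, -47, -131, -287, -539.
2nd diffs: -12, -36, -84, -156, -252.
3rd diffs: -24, -48, -72, -96.
4th diffs: -24, -24, -24 (constant).
Newton forward-difference form: x_j = -3 + 1·C(j,1) + (-12)·C(j,2) + (-24)·C(j,3) + (-24)·C(j,4).
Continuing: …, -1928, -3355, -5466, -8453, …, x_{13} = -24950.
Summing j = 0..13 (14 terms) gives -76391.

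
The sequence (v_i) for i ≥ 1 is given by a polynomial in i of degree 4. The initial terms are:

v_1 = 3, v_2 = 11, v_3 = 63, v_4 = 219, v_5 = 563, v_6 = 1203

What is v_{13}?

28083

1st diffs: 8, 52, 156, 344, 640.
2nd diffs: 44, 104, 188, 296.
3rd diffs: 60, 84, 108.
4th diffs: 24, 24 (constant).
Newton forward-difference form: v_i = 3 + 8·C(i-1,1) + 44·C(i-1,2) + 60·C(i-1,3) + 24·C(i-1,4).
At i = 13: i-1 = 12, so v_{13} = 3 + 96 + 2904 + 13200 + 11880 = 28083.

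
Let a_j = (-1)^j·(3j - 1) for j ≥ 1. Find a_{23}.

(-1)^23 = -1; 3j - 1 at j=23 is 68; so a_{23} = -68.

-68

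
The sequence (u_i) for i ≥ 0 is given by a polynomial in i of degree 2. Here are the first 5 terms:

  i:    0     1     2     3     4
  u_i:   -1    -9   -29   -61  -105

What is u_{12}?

-889

1st diffs: -8, -20, -32, -44.
2nd diffs: -12, -12, -12 (constant).
So u_i = -6i^2 - 2i - 1.
Evaluating at i = 12 gives u_{12} = -889.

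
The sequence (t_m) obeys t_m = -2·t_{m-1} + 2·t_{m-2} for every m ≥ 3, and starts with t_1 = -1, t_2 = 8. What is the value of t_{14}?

Iterate the recurrence:
t_3 = -18  t_4 = 52  t_5 = -140  …  t_{11} = -58400  t_{12} = 159552  t_{13} = -435904  t_{14} = 1190912.

1190912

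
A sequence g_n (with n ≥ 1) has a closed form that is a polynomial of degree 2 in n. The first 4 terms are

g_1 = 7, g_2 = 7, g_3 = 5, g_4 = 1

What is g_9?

1st diffs: 0, -2, -4.
2nd diffs: -2, -2 (constant).
Newton forward-difference form: g_n = 7 + (-2)·C(n-1,2).
At n = 9: n-1 = 8, so g_9 = 7 - 56 = -49.

-49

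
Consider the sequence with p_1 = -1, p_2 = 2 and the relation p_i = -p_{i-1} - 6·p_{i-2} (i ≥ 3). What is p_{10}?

2504

Iterate the recurrence:
p_3 = 4; p_4 = -16; p_5 = -8; p_6 = 104; p_7 = -56; p_8 = -568; p_9 = 904; p_{10} = 2504.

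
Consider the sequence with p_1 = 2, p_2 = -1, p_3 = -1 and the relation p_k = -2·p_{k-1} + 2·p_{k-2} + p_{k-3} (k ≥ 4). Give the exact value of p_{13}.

-14686

Applying the relation repeatedly:
p_4 = 2  p_5 = -7  p_6 = 17  p_7 = -46  p_8 = 119  p_9 = -313  p_{10} = 818  p_{11} = -2143  p_{12} = 5609  p_{13} = -14686.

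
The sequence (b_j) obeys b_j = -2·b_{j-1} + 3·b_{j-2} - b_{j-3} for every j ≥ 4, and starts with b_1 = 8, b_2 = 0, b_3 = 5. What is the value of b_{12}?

-136691

Applying the relation repeatedly:
b_4 = -18  b_5 = 51  b_6 = -161  b_7 = 493  b_8 = -1520  b_9 = 4680  b_{10} = -14413  b_{11} = 44386  b_{12} = -136691.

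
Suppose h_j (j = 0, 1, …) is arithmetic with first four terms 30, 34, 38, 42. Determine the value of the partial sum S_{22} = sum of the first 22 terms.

Common difference d = 4.
h_j = 30 + (j - 0)·4.
h_{21} = 114; S = 22·(30 + 114)/2 = 1584.

1584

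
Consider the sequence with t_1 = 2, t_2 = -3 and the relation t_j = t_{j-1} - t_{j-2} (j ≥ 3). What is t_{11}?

3

Applying the relation repeatedly:
t_3 = -5, t_4 = -2, t_5 = 3, t_6 = 5, t_7 = 2, t_8 = -3, t_9 = -5, t_{10} = -2, t_{11} = 3.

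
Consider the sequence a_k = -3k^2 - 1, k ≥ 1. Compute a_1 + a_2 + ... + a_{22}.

Over k = 1..22: Σk = 253, Σk² = 3795.
Total = (-3)·3795 + (-1)·22 = -11407.

-11407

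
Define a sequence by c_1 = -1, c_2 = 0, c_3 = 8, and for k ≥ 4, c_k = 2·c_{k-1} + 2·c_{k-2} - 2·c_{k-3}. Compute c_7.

316

Step forward from the initial values:
c_4 = 18  c_5 = 52  c_6 = 124  c_7 = 316.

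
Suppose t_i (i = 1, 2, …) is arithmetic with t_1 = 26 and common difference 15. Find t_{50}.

t_i = 26 + (i - 1)·15.
t_{50} = 26 + 49·15 = 761.

761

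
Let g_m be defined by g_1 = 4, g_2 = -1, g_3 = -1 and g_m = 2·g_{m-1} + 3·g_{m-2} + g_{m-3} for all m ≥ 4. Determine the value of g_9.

-481

g_4 = -1  g_5 = -6  g_6 = -16  g_7 = -51  g_8 = -156  g_9 = -481.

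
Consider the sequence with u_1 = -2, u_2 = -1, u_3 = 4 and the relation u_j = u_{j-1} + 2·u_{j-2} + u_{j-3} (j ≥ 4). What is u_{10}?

u_4 = 0  u_5 = 7  u_6 = 11  u_7 = 25  u_8 = 54  u_9 = 115  u_{10} = 248.

248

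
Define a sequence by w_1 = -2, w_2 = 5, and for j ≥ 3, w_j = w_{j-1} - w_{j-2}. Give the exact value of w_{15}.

w_3 = 7; w_4 = 2; w_5 = -5; …; w_{12} = -7; w_{13} = -2; w_{14} = 5; w_{15} = 7.

7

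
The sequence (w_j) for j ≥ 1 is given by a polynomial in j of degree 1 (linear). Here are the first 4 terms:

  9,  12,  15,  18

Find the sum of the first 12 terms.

1st diffs: 3, 3, 3 (constant).
So w_j = 3j + 6.
Continuing: …, 21, 24, 27, 30, …, w_{12} = 42.
Summing j = 1..12 (12 terms) gives 306.

306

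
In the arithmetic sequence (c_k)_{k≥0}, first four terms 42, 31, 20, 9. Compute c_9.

-57

Common difference d = -11.
c_k = 42 + (k - 0)·(-11).
c_9 = 42 + 9·(-11) = -57.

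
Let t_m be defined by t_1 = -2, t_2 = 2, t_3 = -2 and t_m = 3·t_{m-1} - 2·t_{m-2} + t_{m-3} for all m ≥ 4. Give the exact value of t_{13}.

-24600

Applying the relation repeatedly:
t_4 = -12, t_5 = -30, t_6 = -68, t_7 = -156, t_8 = -362, t_9 = -842, t_{10} = -1958, t_{11} = -4552, t_{12} = -10582, t_{13} = -24600.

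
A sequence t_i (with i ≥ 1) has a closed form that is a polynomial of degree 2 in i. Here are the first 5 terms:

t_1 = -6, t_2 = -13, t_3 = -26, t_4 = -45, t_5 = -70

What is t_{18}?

1st diffs: -7, -13, -19, -25.
2nd diffs: -6, -6, -6 (constant).
Newton forward-difference form: t_i = -6 + (-7)·C(i-1,1) + (-6)·C(i-1,2).
At i = 18: i-1 = 17, so t_{18} = -6 - 119 - 816 = -941.

-941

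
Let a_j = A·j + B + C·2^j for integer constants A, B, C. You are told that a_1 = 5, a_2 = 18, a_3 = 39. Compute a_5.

145

The three given values yield: A + B + 2C = 5; 2A + B + 4C = 18; 3A + B + 8C = 39.
Subtracting the first from the second: A + 2C = 13.
Subtracting the second from the third: A + 4C = 21.
Solving: C = 4, A = 5, then B = -8.
Therefore a_5 = 25 + (-8) + 4·32 = 145.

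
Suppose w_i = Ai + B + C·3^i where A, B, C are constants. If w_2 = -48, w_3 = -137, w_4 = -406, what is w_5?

-1215

Write the equations: 2A + B + 9C = -48; 3A + B + 27C = -137; 4A + B + 81C = -406.
Subtracting the first from the second: A + 18C = -89.
Subtracting the second from the third: A + 54C = -269.
Solving: C = -5, A = 1, then B = -5.
Hence w_5 = 1·5 + (-5) + (-5)·243 = -1215.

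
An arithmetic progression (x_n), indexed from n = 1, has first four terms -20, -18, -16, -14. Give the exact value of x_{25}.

Common difference d = 2.
x_n = -20 + (n - 1)·2.
x_{25} = -20 + 24·2 = 28.

28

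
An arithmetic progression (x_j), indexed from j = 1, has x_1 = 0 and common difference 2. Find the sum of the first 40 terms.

1560

x_j = 0 + (j - 1)·2.
x_{40} = 78; S = 40·(0 + 78)/2 = 1560.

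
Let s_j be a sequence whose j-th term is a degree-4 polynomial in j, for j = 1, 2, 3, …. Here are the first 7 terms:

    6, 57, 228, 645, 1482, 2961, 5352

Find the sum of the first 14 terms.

270627

1st diffs: 51, 171, 417, 837, 1479, 2391.
2nd diffs: 120, 246, 420, 642, 912.
3rd diffs: 126, 174, 222, 270.
4th diffs: 48, 48, 48 (constant).
Newton forward-difference form: s_j = 6 + 51·C(j-1,1) + 120·C(j-1,2) + 126·C(j-1,3) + 48·C(j-1,4).
Continuing: …, 8973, 14190, 21417, 31116, …, s_{14} = 80385.
Summing j = 1..14 (14 terms) gives 270627.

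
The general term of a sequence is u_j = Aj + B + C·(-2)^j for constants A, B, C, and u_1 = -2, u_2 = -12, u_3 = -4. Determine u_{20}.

-1048656

Plug in j = 1, 2, 3: A + B - 2C = -2; 2A + B + 4C = -12; 3A + B - 8C = -4.
Subtracting the first from the second: A + 6C = -10.
Subtracting the second from the third: A - 12C = 8.
Solving: C = -1, A = -4, then B = 0.
Hence u_{20} = -4·20 + 0 + (-1)·1048576 = -1048656.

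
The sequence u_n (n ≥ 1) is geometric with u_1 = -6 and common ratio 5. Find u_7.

-93750

u_n = (-6)·5^(n-1).
u_7 = (-6)·5^6 = -93750.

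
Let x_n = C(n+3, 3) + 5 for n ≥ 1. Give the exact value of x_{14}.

C(17, 3) = 680, so x_{14} = 685.

685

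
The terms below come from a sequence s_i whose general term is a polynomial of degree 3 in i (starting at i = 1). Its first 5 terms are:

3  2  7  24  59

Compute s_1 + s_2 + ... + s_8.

752

1st diffs: -1, 5, 17, 35.
2nd diffs: 6, 12, 18.
3rd diffs: 6, 6 (constant).
Newton forward-difference form: s_i = 3 + (-1)·C(i-1,1) + 6·C(i-1,2) + 6·C(i-1,3).
Continuing: 118, 207, 332.
Summing i = 1..8 (8 terms) gives 752.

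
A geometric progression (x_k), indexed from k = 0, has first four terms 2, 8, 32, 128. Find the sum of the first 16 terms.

Common ratio r = 4.
x_k = 2·4^(k-0).
S = 2·(4^16 - 1)/(4 - 1) = 2·(4294967296 - 1)/(3) = 2863311530.

2863311530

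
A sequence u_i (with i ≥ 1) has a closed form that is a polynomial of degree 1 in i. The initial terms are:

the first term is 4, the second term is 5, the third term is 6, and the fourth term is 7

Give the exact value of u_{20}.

23

1st diffs: 1, 1, 1 (constant).
So u_i = i + 3.
Evaluating at i = 20 gives u_{20} = 23.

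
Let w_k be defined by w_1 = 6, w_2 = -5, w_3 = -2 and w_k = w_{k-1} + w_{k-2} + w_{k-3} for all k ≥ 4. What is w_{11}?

-238

Applying the relation repeatedly:
w_4 = -1;  w_5 = -8;  w_6 = -11;  w_7 = -20;  w_8 = -39;  w_9 = -70;  w_{10} = -129;  w_{11} = -238.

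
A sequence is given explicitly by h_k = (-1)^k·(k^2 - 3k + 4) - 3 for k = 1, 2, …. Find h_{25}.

(-1)^25 = -1; k^2 - 3k + 4 at k=25 is 554; so h_{25} = -557.

-557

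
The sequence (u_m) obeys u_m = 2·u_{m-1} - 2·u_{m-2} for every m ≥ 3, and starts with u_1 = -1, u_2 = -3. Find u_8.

Applying the relation repeatedly:
u_3 = -4; u_4 = -2; u_5 = 4; u_6 = 12; u_7 = 16; u_8 = 8.

8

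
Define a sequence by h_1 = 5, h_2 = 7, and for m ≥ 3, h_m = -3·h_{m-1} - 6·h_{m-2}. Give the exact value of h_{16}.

h_3 = -51  h_4 = 111  h_5 = -27  …  h_{13} = 336069  h_{14} = -992169  h_{15} = 960093  h_{16} = 3072735.

3072735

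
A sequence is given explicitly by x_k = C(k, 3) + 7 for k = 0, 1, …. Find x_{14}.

C(14, 3) = 364, so x_{14} = 371.

371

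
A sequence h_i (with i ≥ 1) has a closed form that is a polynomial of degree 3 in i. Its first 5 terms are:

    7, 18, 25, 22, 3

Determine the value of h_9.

1st diffs: 11, 7, -3, -19.
2nd diffs: -4, -10, -16.
3rd diffs: -6, -6 (constant).
So h_i = -i^3 + 4i^2 + 6i - 2.
Evaluating at i = 9 gives h_9 = -353.

-353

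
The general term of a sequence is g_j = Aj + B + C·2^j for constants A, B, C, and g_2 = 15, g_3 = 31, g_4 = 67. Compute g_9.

2527

At j = 2, 3, 4: 2A + B + 4C = 15; 3A + B + 8C = 31; 4A + B + 16C = 67.
Subtracting the first from the second: A + 4C = 16.
Subtracting the second from the third: A + 8C = 36.
Solving: C = 5, A = -4, then B = 3.
Therefore g_9 = -36 + 3 + 5·512 = 2527.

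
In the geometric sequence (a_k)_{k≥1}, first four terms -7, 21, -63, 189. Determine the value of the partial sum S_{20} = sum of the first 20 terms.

Common ratio r = -3.
a_k = (-7)·(-3)^(k-1).
S = (-7)·((-3)^20 - 1)/(-3 - 1) = (-7)·(3486784401 - 1)/(-4) = 6101872700.

6101872700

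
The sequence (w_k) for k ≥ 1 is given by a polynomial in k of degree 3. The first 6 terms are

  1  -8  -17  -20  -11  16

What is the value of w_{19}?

1st diffs: -9, -9, -3, 9, 27.
2nd diffs: 0, 6, 12, 18.
3rd diffs: 6, 6, 6 (constant).
Newton forward-difference form: w_k = 1 + (-9)·C(k-1,1) + 6·C(k-1,3).
At k = 19: k-1 = 18, so w_{19} = 1 - 162 + 4896 = 4735.

4735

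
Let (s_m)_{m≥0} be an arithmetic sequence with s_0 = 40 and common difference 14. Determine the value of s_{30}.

s_m = 40 + (m - 0)·14.
s_{30} = 40 + 30·14 = 460.

460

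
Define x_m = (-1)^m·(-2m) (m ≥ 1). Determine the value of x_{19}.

(-1)^19 = -1; -2m at m=19 is -38; so x_{19} = 38.

38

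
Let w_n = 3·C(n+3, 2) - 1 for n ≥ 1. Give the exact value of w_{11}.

C(14, 2) = 91, so w_{11} = 272.

272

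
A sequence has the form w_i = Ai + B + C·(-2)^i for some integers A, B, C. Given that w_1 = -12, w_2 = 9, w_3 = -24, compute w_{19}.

-1572816

Write the equations: A + B - 2C = -12; 2A + B + 4C = 9; 3A + B - 8C = -24.
Subtracting the first from the second: A + 6C = 21.
Subtracting the second from the third: A - 12C = -33.
Solving: C = 3, A = 3, then B = -9.
So w_i = 3·i + (-9) + 3·(-2)^i; at i=19 this is -1572816.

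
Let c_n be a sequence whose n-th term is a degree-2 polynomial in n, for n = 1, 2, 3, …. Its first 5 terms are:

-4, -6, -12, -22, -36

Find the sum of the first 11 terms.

1st diffs: -2, -6, -10, -14.
2nd diffs: -4, -4, -4 (constant).
Newton forward-difference form: c_n = -4 + (-2)·C(n-1,1) + (-4)·C(n-1,2).
Continuing: …, -54, -76, -102, -132, …, c_{11} = -204.
Summing n = 1..11 (11 terms) gives -814.

-814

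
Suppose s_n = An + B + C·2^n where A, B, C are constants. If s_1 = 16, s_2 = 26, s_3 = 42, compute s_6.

Write the equations: A + B + 2C = 16; 2A + B + 4C = 26; 3A + B + 8C = 42.
Subtracting the first from the second: A + 2C = 10.
Subtracting the second from the third: A + 4C = 16.
Solving: C = 3, A = 4, then B = 6.
Therefore s_6 = 24 + 6 + 3·64 = 222.

222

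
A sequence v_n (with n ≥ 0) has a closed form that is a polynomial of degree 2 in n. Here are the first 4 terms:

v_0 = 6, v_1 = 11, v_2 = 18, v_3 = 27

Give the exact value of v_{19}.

443

1st diffs: 5, 7, 9.
2nd diffs: 2, 2 (constant).
Newton forward-difference form: v_n = 6 + 5·C(n,1) + 2·C(n,2).
At n = 19: n = 19, so v_{19} = 6 + 95 + 342 = 443.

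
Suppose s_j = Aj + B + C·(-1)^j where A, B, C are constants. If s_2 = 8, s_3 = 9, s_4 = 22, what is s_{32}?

218

The three given values yield: 2A + B + C = 8; 3A + B - C = 9; 4A + B + C = 22.
Subtracting the first from the second: A - 2C = 1.
Subtracting the second from the third: A + 2C = 13.
Solving: C = 3, A = 7, then B = -9.
So s_j = 7·j + (-9) + 3·(-1)^j; at j=32 this is 218.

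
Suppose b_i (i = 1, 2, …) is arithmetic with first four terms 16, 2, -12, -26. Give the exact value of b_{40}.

-530

Common difference d = -14.
b_i = 16 + (i - 1)·(-14).
b_{40} = 16 + 39·(-14) = -530.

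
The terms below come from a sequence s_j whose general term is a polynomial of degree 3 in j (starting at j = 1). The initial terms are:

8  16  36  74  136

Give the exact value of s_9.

744

1st diffs: 8, 20, 38, 62.
2nd diffs: 12, 18, 24.
3rd diffs: 6, 6 (constant).
So s_j = j^3 + j + 6.
Evaluating at j = 9 gives s_9 = 744.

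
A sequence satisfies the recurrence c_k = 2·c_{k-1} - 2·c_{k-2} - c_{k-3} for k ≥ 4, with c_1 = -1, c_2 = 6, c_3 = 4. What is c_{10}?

301

Compute successive terms:
c_4 = -3; c_5 = -20; c_6 = -38; c_7 = -33; c_8 = 30; c_9 = 164; c_{10} = 301.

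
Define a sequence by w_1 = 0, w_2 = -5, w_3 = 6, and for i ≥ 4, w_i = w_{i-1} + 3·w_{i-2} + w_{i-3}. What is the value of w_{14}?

-10505

w_4 = -9, w_5 = 4, w_6 = -17, …, w_{11} = -738, w_{12} = -1809, w_{13} = -4340, w_{14} = -10505.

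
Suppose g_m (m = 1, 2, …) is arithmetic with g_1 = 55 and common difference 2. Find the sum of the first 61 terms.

g_m = 55 + (m - 1)·2.
g_{61} = 175; S = 61·(55 + 175)/2 = 7015.

7015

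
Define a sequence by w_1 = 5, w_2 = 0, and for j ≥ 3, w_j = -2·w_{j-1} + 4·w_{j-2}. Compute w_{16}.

-61767680

w_3 = 20; w_4 = -40; w_5 = 160; …; w_{13} = 1822720; w_{14} = -5898240; w_{15} = 19087360; w_{16} = -61767680.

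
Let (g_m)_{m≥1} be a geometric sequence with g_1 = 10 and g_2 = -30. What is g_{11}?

Common ratio r = -3.
g_m = 10·(-3)^(m-1).
g_{11} = 10·(-3)^10 = 590490.

590490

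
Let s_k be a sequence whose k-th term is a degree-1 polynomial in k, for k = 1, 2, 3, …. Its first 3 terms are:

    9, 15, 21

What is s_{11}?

69

1st diffs: 6, 6 (constant).
So s_k = 6k + 3.
Evaluating at k = 11 gives s_{11} = 69.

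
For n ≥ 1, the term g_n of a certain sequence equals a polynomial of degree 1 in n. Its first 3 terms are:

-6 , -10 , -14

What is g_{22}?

1st diffs: -4, -4 (constant).
So g_n = -4n - 2.
Evaluating at n = 22 gives g_{22} = -90.

-90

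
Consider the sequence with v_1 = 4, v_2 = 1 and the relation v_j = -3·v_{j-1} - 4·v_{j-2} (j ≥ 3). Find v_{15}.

Step forward from the initial values:
v_3 = -19  v_4 = 53  v_5 = -83  …  v_{12} = 11573  v_{13} = -26771  v_{14} = 34021  v_{15} = 5021.

5021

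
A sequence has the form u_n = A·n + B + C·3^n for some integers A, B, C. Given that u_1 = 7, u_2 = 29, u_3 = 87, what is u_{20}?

10460353277

At n = 1, 2, 3: A + B + 3C = 7; 2A + B + 9C = 29; 3A + B + 27C = 87.
Subtracting the first from the second: A + 6C = 22.
Subtracting the second from the third: A + 18C = 58.
Solving: C = 3, A = 4, then B = -6.
Therefore u_{20} = 80 + (-6) + 3·3486784401 = 10460353277.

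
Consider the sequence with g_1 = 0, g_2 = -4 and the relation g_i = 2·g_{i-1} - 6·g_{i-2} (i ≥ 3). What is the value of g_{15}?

Applying the relation repeatedly:
g_3 = -8; g_4 = 8; g_5 = 64; …; g_{12} = -2944; g_{13} = -78848; g_{14} = -140032; g_{15} = 193024.

193024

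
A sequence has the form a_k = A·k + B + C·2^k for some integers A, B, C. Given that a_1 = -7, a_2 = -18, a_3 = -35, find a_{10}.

Plug in k = 1, 2, 3: A + B + 2C = -7; 2A + B + 4C = -18; 3A + B + 8C = -35.
Subtracting the first from the second: A + 2C = -11.
Subtracting the second from the third: A + 4C = -17.
Solving: C = -3, A = -5, then B = 4.
Hence a_{10} = -5·10 + 4 + (-3)·1024 = -3118.

-3118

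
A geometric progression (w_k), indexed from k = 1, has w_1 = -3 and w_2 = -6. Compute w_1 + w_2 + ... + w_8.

Common ratio r = 2.
w_k = (-3)·2^(k-1).
S = (-3)·(2^8 - 1)/(2 - 1) = (-3)·(256 - 1)/(1) = -765.

-765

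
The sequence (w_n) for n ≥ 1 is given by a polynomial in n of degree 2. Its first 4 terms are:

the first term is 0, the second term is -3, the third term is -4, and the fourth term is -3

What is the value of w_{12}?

77

1st diffs: -3, -1, 1.
2nd diffs: 2, 2 (constant).
Newton forward-difference form: w_n = (-3)·C(n-1,1) + 2·C(n-1,2).
At n = 12: n-1 = 11, so w_{12} = -33 + 110 = 77.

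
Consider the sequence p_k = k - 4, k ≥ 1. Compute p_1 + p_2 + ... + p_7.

Over k = 1..7: Σk = 28.
Total = (1)·28 + (-4)·7 = 0.

0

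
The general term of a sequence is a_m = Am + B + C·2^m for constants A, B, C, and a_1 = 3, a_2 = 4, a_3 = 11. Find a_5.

73

At m = 1, 2, 3: A + B + 2C = 3; 2A + B + 4C = 4; 3A + B + 8C = 11.
Subtracting the first from the second: A + 2C = 1.
Subtracting the second from the third: A + 4C = 7.
Solving: C = 3, A = -5, then B = 2.
So a_m = -5·m + 2 + 3·2^m; at m=5 this is 73.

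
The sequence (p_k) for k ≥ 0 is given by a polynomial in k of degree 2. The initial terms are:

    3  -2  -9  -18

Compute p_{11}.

1st diffs: -5, -7, -9.
2nd diffs: -2, -2 (constant).
Newton forward-difference form: p_k = 3 + (-5)·C(k,1) + (-2)·C(k,2).
At k = 11: k = 11, so p_{11} = 3 - 55 - 110 = -162.

-162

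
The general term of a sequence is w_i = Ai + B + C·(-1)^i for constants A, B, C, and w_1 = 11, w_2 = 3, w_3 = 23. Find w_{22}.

123

Plug in i = 1, 2, 3: A + B - C = 11; 2A + B + C = 3; 3A + B - C = 23.
Subtracting the first from the second: A + 2C = -8.
Subtracting the second from the third: A - 2C = 20.
Solving: C = -7, A = 6, then B = -2.
So w_i = 6·i + (-2) + (-7)·(-1)^i; at i=22 this is 123.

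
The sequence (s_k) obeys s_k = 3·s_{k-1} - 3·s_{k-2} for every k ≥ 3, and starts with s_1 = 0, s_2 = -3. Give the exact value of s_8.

Iterate the recurrence:
s_3 = -9;  s_4 = -18;  s_5 = -27;  s_6 = -27;  s_7 = 0;  s_8 = 81.

81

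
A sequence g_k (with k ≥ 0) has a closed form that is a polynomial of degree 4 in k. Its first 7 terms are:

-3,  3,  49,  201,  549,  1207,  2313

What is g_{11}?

21073

1st diffs: 6, 46, 152, 348, 658, 1106.
2nd diffs: 40, 106, 196, 310, 448.
3rd diffs: 66, 90, 114, 138.
4th diffs: 24, 24, 24 (constant).
Newton forward-difference form: g_k = -3 + 6·C(k,1) + 40·C(k,2) + 66·C(k,3) + 24·C(k,4).
At k = 11: k = 11, so g_{11} = -3 + 66 + 2200 + 10890 + 7920 = 21073.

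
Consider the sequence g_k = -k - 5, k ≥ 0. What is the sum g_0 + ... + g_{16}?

-221

Over k = 0..16: Σk = 136.
Total = (-1)·136 + (-5)·17 = -221.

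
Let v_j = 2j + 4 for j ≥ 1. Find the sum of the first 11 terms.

176

Over j = 1..11: Σj = 66.
Total = (2)·66 + (4)·11 = 176.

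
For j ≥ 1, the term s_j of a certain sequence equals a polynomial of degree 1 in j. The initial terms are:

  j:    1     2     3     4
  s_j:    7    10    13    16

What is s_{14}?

46

1st diffs: 3, 3, 3 (constant).
So s_j = 3j + 4.
Evaluating at j = 14 gives s_{14} = 46.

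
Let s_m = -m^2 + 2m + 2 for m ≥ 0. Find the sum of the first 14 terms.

-609

Over m = 0..13: Σm = 91, Σm² = 819.
Total = (-1)·819 + (2)·91 + (2)·14 = -609.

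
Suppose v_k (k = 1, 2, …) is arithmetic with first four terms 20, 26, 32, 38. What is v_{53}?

Common difference d = 6.
v_k = 20 + (k - 1)·6.
v_{53} = 20 + 52·6 = 332.

332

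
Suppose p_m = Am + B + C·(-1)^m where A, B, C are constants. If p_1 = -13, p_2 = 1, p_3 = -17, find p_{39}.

At m = 1, 2, 3: A + B - C = -13; 2A + B + C = 1; 3A + B - C = -17.
Subtracting the first from the second: A + 2C = 14.
Subtracting the second from the third: A - 2C = -18.
Solving: C = 8, A = -2, then B = -3.
Hence p_{39} = -2·39 + (-3) + 8·(-1) = -89.

-89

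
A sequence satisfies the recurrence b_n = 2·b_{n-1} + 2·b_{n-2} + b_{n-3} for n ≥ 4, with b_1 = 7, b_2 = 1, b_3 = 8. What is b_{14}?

791617

Step forward from the initial values:
b_4 = 25; b_5 = 67; b_6 = 192; …; b_{11} = 34883; b_{12} = 98760; b_{13} = 279607; b_{14} = 791617.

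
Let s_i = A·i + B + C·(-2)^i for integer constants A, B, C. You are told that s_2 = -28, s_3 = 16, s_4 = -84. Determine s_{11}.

Write the equations: 2A + B + 4C = -28; 3A + B - 8C = 16; 4A + B + 16C = -84.
Subtracting the first from the second: A - 12C = 44.
Subtracting the second from the third: A + 24C = -100.
Solving: C = -4, A = -4, then B = -4.
So s_i = -4·i + (-4) + (-4)·(-2)^i; at i=11 this is 8144.

8144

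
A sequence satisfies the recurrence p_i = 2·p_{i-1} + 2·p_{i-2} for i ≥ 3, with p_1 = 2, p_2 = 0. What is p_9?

p_3 = 4  p_4 = 8  p_5 = 24  p_6 = 64  p_7 = 176  p_8 = 480  p_9 = 1312.

1312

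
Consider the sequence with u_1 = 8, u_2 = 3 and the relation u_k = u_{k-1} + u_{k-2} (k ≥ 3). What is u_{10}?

u_3 = 11;  u_4 = 14;  u_5 = 25;  u_6 = 39;  u_7 = 64;  u_8 = 103;  u_9 = 167;  u_{10} = 270.

270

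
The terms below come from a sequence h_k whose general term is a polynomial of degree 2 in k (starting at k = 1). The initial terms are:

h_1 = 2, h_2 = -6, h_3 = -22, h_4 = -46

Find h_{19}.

1st diffs: -8, -16, -24.
2nd diffs: -8, -8 (constant).
So h_k = -4k^2 + 4k + 2.
Evaluating at k = 19 gives h_{19} = -1366.

-1366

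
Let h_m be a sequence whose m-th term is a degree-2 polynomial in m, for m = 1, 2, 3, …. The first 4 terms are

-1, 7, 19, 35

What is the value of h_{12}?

307

1st diffs: 8, 12, 16.
2nd diffs: 4, 4 (constant).
Newton forward-difference form: h_m = -1 + 8·C(m-1,1) + 4·C(m-1,2).
At m = 12: m-1 = 11, so h_{12} = -1 + 88 + 220 = 307.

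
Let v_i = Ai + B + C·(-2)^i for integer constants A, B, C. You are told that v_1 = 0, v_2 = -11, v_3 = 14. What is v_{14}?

Write the equations: A + B - 2C = 0; 2A + B + 4C = -11; 3A + B - 8C = 14.
Subtracting the first from the second: A + 6C = -11.
Subtracting the second from the third: A - 12C = 25.
Solving: C = -2, A = 1, then B = -5.
Therefore v_{14} = 14 + (-5) + (-2)·16384 = -32759.

-32759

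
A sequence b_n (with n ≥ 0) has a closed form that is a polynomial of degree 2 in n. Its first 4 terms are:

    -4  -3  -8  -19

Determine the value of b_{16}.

1st diffs: 1, -5, -11.
2nd diffs: -6, -6 (constant).
So b_n = -3n^2 + 4n - 4.
Evaluating at n = 16 gives b_{16} = -708.

-708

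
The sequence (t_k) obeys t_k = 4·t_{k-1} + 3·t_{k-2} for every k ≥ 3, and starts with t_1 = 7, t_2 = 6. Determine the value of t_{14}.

933630174

t_3 = 45  t_4 = 198  t_5 = 927  …  t_{11} = 9311229  t_{12} = 43257654  t_{13} = 200964303  t_{14} = 933630174.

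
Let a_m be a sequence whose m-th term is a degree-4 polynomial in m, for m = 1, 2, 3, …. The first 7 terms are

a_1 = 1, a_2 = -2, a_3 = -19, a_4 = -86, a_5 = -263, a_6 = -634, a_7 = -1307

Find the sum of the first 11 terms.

-25432

1st diffs: -3, -17, -67, -177, -371, -673.
2nd diffs: -14, -50, -110, -194, -302.
3rd diffs: -36, -60, -84, -108.
4th diffs: -24, -24, -24 (constant).
Newton forward-difference form: a_m = 1 + (-3)·C(m-1,1) + (-14)·C(m-1,2) + (-36)·C(m-1,3) + (-24)·C(m-1,4).
Continuing: -2414, -4111, -6578, -10019.
Summing m = 1..11 (11 terms) gives -25432.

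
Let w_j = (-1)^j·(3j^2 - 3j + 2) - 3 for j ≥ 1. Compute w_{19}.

-1031

(-1)^19 = -1; 3j^2 - 3j + 2 at j=19 is 1028; so w_{19} = -1031.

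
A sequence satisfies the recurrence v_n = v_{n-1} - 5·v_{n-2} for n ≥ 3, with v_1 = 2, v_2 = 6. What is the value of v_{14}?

Iterate the recurrence:
v_3 = -4;  v_4 = -34;  v_5 = -14;  …;  v_{11} = 9506;  v_{12} = 4076;  v_{13} = -43454;  v_{14} = -63834.

-63834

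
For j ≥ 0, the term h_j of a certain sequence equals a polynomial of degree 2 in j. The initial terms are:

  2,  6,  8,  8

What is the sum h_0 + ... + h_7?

16

1st diffs: 4, 2, 0.
2nd diffs: -2, -2 (constant).
So h_j = -j^2 + 5j + 2.
Continuing: 6, 2, -4, -12.
Summing j = 0..7 (8 terms) gives 16.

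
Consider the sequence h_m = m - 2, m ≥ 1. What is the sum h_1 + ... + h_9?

Over m = 1..9: Σm = 45.
Total = (1)·45 + (-2)·9 = 27.

27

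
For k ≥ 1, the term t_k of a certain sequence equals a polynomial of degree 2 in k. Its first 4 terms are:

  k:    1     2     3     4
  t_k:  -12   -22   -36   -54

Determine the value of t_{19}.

1st diffs: -10, -14, -18.
2nd diffs: -4, -4 (constant).
Newton forward-difference form: t_k = -12 + (-10)·C(k-1,1) + (-4)·C(k-1,2).
At k = 19: k-1 = 18, so t_{19} = -12 - 180 - 612 = -804.

-804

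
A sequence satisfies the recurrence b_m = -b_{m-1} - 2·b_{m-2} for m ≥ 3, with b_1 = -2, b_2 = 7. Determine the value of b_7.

-39

Step forward from the initial values:
b_3 = -3; b_4 = -11; b_5 = 17; b_6 = 5; b_7 = -39.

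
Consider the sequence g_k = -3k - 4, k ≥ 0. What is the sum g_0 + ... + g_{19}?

Over k = 0..19: Σk = 190.
Total = (-3)·190 + (-4)·20 = -650.

-650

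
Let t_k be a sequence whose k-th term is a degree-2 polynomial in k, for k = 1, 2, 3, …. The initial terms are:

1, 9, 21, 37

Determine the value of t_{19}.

757

1st diffs: 8, 12, 16.
2nd diffs: 4, 4 (constant).
Newton forward-difference form: t_k = 1 + 8·C(k-1,1) + 4·C(k-1,2).
At k = 19: k-1 = 18, so t_{19} = 1 + 144 + 612 = 757.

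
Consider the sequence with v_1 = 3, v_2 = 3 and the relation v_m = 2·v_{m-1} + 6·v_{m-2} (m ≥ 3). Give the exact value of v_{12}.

2268192

Step forward from the initial values:
v_3 = 24; v_4 = 66; v_5 = 276; v_6 = 948; v_7 = 3552; v_8 = 12792; v_9 = 46896; v_{10} = 170544; v_{11} = 622464; v_{12} = 2268192.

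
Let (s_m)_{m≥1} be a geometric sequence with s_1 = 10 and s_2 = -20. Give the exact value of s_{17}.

Common ratio r = -2.
s_m = 10·(-2)^(m-1).
s_{17} = 10·(-2)^16 = 655360.

655360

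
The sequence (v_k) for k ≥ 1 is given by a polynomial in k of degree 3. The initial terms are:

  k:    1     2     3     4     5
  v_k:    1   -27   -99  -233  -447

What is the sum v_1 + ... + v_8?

-4500

1st diffs: -28, -72, -134, -214.
2nd diffs: -44, -62, -80.
3rd diffs: -18, -18 (constant).
Newton forward-difference form: v_k = 1 + (-28)·C(k-1,1) + (-44)·C(k-1,2) + (-18)·C(k-1,3).
Continuing: -759, -1187, -1749.
Summing k = 1..8 (8 terms) gives -4500.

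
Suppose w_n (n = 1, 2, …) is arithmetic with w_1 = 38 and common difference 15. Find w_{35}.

w_n = 38 + (n - 1)·15.
w_{35} = 38 + 34·15 = 548.

548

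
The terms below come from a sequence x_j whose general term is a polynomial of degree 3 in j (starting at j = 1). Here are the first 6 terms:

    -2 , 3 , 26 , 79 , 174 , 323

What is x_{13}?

3886

1st diffs: 5, 23, 53, 95, 149.
2nd diffs: 18, 30, 42, 54.
3rd diffs: 12, 12, 12 (constant).
Newton forward-difference form: x_j = -2 + 5·C(j-1,1) + 18·C(j-1,2) + 12·C(j-1,3).
At j = 13: j-1 = 12, so x_{13} = -2 + 60 + 1188 + 2640 = 3886.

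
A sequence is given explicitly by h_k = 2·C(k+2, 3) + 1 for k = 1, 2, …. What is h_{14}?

C(16, 3) = 560, so h_{14} = 1121.

1121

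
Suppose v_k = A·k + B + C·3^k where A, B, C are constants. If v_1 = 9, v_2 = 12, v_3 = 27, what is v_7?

At k = 1, 2, 3: A + B + 3C = 9; 2A + B + 9C = 12; 3A + B + 27C = 27.
Subtracting the first from the second: A + 6C = 3.
Subtracting the second from the third: A + 18C = 15.
Solving: C = 1, A = -3, then B = 9.
So v_k = -3·k + 9 + 1·3^k; at k=7 this is 2175.

2175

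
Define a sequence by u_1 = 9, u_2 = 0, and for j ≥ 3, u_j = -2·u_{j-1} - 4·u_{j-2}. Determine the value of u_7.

Step forward from the initial values:
u_3 = -36, u_4 = 72, u_5 = 0, u_6 = -288, u_7 = 576.

576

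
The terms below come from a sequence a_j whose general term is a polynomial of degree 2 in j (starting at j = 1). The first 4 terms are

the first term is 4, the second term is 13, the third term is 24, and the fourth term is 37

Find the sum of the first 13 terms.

1st diffs: 9, 11, 13.
2nd diffs: 2, 2 (constant).
Newton forward-difference form: a_j = 4 + 9·C(j-1,1) + 2·C(j-1,2).
Continuing: …, 52, 69, 88, 109, …, a_{13} = 244.
Summing j = 1..13 (13 terms) gives 1326.

1326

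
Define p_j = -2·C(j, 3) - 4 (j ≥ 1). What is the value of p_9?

-172

C(9, 3) = 84, so p_9 = -172.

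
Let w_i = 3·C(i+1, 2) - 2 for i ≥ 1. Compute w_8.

C(9, 2) = 36, so w_8 = 106.

106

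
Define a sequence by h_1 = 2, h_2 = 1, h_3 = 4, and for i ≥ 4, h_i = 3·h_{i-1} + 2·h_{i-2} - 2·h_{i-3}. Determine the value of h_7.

412

Iterate the recurrence:
h_4 = 10; h_5 = 36; h_6 = 120; h_7 = 412.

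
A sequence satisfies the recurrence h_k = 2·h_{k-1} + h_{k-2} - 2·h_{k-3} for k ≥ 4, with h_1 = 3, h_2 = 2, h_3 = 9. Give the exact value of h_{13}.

8193

Compute successive terms:
h_4 = 14; h_5 = 33; h_6 = 62; h_7 = 129; h_8 = 254; h_9 = 513; h_{10} = 1022; h_{11} = 2049; h_{12} = 4094; h_{13} = 8193.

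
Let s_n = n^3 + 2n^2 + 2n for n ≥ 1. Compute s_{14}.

3164

s_{14} = 1·14^3 + 2·14^2 + 2·14 = 3164.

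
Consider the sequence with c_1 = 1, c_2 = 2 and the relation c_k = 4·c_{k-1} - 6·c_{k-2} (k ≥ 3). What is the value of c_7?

Iterate the recurrence:
c_3 = 2;  c_4 = -4;  c_5 = -28;  c_6 = -88;  c_7 = -184.

-184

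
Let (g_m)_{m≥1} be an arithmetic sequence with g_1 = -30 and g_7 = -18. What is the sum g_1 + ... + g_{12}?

-228

Common difference d = (-18 - (-30)) / (7 - 1) = 2.
g_m = -30 + (m - 1)·2.
g_{12} = -8; S = 12·(-30 + (-8))/2 = -228.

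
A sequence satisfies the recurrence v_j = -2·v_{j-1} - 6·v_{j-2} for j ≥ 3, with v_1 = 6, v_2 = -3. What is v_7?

888

Iterate the recurrence:
v_3 = -30;  v_4 = 78;  v_5 = 24;  v_6 = -516;  v_7 = 888.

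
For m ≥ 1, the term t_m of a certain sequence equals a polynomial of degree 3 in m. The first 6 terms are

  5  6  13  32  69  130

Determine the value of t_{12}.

1st diffs: 1, 7, 19, 37, 61.
2nd diffs: 6, 12, 18, 24.
3rd diffs: 6, 6, 6 (constant).
So t_m = m^3 - 3m^2 + 3m + 4.
Evaluating at m = 12 gives t_{12} = 1336.

1336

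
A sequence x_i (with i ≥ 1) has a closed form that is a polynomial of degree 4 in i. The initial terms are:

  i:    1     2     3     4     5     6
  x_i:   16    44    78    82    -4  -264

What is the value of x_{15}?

-36174

1st diffs: 28, 34, 4, -86, -260.
2nd diffs: 6, -30, -90, -174.
3rd diffs: -36, -60, -84.
4th diffs: -24, -24 (constant).
Newton forward-difference form: x_i = 16 + 28·C(i-1,1) + 6·C(i-1,2) + (-36)·C(i-1,3) + (-24)·C(i-1,4).
At i = 15: i-1 = 14, so x_{15} = 16 + 392 + 546 - 13104 - 24024 = -36174.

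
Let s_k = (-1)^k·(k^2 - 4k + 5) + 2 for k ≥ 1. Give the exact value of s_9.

-48

(-1)^9 = -1; k^2 - 4k + 5 at k=9 is 50; so s_9 = -48.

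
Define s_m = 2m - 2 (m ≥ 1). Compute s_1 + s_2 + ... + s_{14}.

182

Over m = 1..14: Σm = 105.
Total = (2)·105 + (-2)·14 = 182.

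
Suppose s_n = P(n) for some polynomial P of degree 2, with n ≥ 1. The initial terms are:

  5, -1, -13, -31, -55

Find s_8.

-163

1st diffs: -6, -12, -18, -24.
2nd diffs: -6, -6, -6 (constant).
Newton forward-difference form: s_n = 5 + (-6)·C(n-1,1) + (-6)·C(n-1,2).
At n = 8: n-1 = 7, so s_8 = 5 - 42 - 126 = -163.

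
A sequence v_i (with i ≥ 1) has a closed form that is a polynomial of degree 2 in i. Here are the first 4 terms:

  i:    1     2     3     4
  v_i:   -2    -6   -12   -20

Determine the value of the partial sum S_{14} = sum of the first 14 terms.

-1120

1st diffs: -4, -6, -8.
2nd diffs: -2, -2 (constant).
Newton forward-difference form: v_i = -2 + (-4)·C(i-1,1) + (-2)·C(i-1,2).
Continuing: …, -30, -42, -56, -72, …, v_{14} = -210.
Summing i = 1..14 (14 terms) gives -1120.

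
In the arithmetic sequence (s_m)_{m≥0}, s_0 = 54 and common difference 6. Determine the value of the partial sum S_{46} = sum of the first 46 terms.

s_m = 54 + (m - 0)·6.
s_{45} = 324; S = 46·(54 + 324)/2 = 8694.

8694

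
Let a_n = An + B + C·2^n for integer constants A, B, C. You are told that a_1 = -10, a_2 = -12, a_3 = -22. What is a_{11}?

-8134

Plug in n = 1, 2, 3: A + B + 2C = -10; 2A + B + 4C = -12; 3A + B + 8C = -22.
Subtracting the first from the second: A + 2C = -2.
Subtracting the second from the third: A + 4C = -10.
Solving: C = -4, A = 6, then B = -8.
Therefore a_{11} = 66 + (-8) + (-4)·2048 = -8134.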